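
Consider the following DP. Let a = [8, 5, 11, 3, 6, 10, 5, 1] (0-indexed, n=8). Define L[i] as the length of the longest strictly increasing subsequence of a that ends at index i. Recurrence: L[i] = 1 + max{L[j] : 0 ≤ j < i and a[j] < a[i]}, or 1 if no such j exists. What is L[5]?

3

   i    0    1    2    3    4    5    6    7
a[i]    8    5   11    3    6   10    5    1
L[i]    1    1    2    1    2    3    2    1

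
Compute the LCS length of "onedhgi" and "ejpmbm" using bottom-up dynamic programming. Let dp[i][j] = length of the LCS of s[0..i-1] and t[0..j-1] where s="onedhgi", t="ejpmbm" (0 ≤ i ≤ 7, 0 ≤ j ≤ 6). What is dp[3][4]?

   ''  e  j  p  m  b  m
''  0  0  0  0  0  0  0
 o  0  0  0  0  0  0  0
 n  0  0  0  0  0  0  0
 e  0  1  1  1  1  1  1
 d  0  1  1  1  1  1  1
 h  0  1  1  1  1  1  1
 g  0  1  1  1  1  1  1
 i  0  1  1  1  1  1  1

1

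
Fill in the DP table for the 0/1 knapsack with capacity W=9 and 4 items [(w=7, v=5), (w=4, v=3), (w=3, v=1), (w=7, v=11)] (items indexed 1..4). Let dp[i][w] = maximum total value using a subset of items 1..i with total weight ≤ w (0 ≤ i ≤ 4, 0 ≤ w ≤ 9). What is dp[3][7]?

5

i\w   0   1   2   3   4   5   6   7   8   9
  0   0   0   0   0   0   0   0   0   0   0
  1   0   0   0   0   0   0   0   5   5   5
  2   0   0   0   0   3   3   3   5   5   5
  3   0   0   0   1   3   3   3   5   5   5
  4   0   0   0   1   3   3   3  11  11  11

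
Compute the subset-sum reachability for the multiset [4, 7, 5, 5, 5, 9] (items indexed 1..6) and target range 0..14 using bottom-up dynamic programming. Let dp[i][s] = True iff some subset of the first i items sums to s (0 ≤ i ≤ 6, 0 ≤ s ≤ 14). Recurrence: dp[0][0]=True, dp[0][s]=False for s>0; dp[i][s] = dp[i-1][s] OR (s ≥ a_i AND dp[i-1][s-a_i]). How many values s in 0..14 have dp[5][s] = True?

9

i\s   0   1   2   3   4   5   6   7   8   9  10  11  12  13  14
  0   T   F   F   F   F   F   F   F   F   F   F   F   F   F   F
  1   T   F   F   F   T   F   F   F   F   F   F   F   F   F   F
  2   T   F   F   F   T   F   F   T   F   F   F   T   F   F   F
  3   T   F   F   F   T   T   F   T   F   T   F   T   T   F   F
  4   T   F   F   F   T   T   F   T   F   T   T   T   T   F   T
  5   T   F   F   F   T   T   F   T   F   T   T   T   T   F   T
  6   T   F   F   F   T   T   F   T   F   T   T   T   T   T   T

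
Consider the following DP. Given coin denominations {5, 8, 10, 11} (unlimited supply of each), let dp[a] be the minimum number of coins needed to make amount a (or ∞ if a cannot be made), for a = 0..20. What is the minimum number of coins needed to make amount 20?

 a  0  1  2  3  4  5  6  7  8  9 10 11 12 13 14 15 16 17 18 19 20
dp  0  -  -  -  -  1  -  -  1  -  1  1  -  2  -  2  2  -  2  2  2
(- denotes ∞ / unreachable)

2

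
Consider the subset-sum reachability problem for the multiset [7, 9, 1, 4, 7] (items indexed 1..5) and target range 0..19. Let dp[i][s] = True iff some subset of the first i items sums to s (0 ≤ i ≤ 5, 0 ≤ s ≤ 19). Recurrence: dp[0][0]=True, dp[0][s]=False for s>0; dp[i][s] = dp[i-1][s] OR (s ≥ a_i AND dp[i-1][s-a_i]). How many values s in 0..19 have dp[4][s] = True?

i\s   0   1   2   3   4   5   6   7   8   9  10  11  12  13  14  15  16  17  18  19
  0   T   F   F   F   F   F   F   F   F   F   F   F   F   F   F   F   F   F   F   F
  1   T   F   F   F   F   F   F   T   F   F   F   F   F   F   F   F   F   F   F   F
  2   T   F   F   F   F   F   F   T   F   T   F   F   F   F   F   F   T   F   F   F
  3   T   T   F   F   F   F   F   T   T   T   T   F   F   F   F   F   T   T   F   F
  4   T   T   F   F   T   T   F   T   T   T   T   T   T   T   T   F   T   T   F   F
  5   T   T   F   F   T   T   F   T   T   T   T   T   T   T   T   T   T   T   T   T

14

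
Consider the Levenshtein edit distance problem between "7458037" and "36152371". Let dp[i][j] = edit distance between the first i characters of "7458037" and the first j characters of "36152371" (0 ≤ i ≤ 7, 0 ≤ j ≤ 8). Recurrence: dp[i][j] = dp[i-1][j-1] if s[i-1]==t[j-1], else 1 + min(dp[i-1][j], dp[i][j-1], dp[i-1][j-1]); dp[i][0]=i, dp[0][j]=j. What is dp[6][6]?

   ''  3  6  1  5  2  3  7  1
''  0  1  2  3  4  5  6  7  8
 7  1  1  2  3  4  5  6  6  7
 4  2  2  2  3  4  5  6  7  7
 5  3  3  3  3  3  4  5  6  7
 8  4  4  4  4  4  4  5  6  7
 0  5  5  5  5  5  5  5  6  7
 3  6  5  6  6  6  6  5  6  7
 7  7  6  6  7  7  7  6  5  6

5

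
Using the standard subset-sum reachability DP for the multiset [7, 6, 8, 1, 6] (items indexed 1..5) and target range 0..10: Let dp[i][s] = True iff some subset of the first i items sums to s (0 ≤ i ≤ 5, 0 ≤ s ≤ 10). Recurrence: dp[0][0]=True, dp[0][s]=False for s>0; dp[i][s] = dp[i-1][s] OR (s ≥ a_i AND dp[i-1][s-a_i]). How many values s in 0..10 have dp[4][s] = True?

6

i\s   0   1   2   3   4   5   6   7   8   9  10
  0   T   F   F   F   F   F   F   F   F   F   F
  1   T   F   F   F   F   F   F   T   F   F   F
  2   T   F   F   F   F   F   T   T   F   F   F
  3   T   F   F   F   F   F   T   T   T   F   F
  4   T   T   F   F   F   F   T   T   T   T   F
  5   T   T   F   F   F   F   T   T   T   T   F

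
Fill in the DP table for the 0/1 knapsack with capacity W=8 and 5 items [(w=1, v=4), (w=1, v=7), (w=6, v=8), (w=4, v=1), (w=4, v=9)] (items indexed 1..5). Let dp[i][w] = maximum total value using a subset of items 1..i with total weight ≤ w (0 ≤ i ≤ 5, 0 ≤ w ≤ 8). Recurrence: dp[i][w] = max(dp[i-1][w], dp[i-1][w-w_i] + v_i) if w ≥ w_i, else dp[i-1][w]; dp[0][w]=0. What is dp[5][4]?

11

i\w   0   1   2   3   4   5   6   7   8
  0   0   0   0   0   0   0   0   0   0
  1   0   4   4   4   4   4   4   4   4
  2   0   7  11  11  11  11  11  11  11
  3   0   7  11  11  11  11  11  15  19
  4   0   7  11  11  11  11  12  15  19
  5   0   7  11  11  11  16  20  20  20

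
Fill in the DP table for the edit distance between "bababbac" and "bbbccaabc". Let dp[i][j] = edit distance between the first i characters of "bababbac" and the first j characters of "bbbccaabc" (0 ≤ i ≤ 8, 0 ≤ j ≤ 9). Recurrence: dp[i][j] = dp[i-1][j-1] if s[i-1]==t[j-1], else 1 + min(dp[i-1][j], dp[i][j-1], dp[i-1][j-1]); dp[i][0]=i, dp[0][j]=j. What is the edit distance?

   ''  b  b  b  c  c  a  a  b  c
''  0  1  2  3  4  5  6  7  8  9
 b  1  0  1  2  3  4  5  6  7  8
 a  2  1  1  2  3  4  4  5  6  7
 b  3  2  1  1  2  3  4  5  5  6
 a  4  3  2  2  2  3  3  4  5  6
 b  5  4  3  2  3  3  4  4  4  5
 b  6  5  4  3  3  4  4  5  4  5
 a  7  6  5  4  4  4  4  4  5  5
 c  8  7  6  5  4  4  5  5  5  5

5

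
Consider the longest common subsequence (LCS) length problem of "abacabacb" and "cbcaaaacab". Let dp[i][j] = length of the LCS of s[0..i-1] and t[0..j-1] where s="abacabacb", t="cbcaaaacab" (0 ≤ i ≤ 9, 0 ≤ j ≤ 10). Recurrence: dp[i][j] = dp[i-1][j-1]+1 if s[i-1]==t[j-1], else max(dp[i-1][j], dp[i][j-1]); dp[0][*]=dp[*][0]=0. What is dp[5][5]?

   ''  c  b  c  a  a  a  a  c  a  b
''  0  0  0  0  0  0  0  0  0  0  0
 a  0  0  0  0  1  1  1  1  1  1  1
 b  0  0  1  1  1  1  1  1  1  1  2
 a  0  0  1  1  2  2  2  2  2  2  2
 c  0  1  1  2  2  2  2  2  3  3  3
 a  0  1  1  2  3  3  3  3  3  4  4
 b  0  1  2  2  3  3  3  3  3  4  5
 a  0  1  2  2  3  4  4  4  4  4  5
 c  0  1  2  3  3  4  4  4  5  5  5
 b  0  1  2  3  3  4  4  4  5  5  6

3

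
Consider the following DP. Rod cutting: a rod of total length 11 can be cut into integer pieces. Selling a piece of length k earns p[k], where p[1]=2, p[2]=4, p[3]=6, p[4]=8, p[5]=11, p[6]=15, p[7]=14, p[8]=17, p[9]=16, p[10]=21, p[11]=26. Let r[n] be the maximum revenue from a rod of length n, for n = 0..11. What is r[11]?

26

   n    0    1    2    3    4    5    6    7    8    9   10   11
r[n]    0    2    4    6    8   11   15   17   19   21   23   26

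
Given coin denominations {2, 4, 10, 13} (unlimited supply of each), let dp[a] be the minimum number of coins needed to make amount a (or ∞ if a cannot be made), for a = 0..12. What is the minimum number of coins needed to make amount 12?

2

 a  0  1  2  3  4  5  6  7  8  9 10 11 12
dp  0  -  1  -  1  -  2  -  2  -  1  -  2
(- denotes ∞ / unreachable)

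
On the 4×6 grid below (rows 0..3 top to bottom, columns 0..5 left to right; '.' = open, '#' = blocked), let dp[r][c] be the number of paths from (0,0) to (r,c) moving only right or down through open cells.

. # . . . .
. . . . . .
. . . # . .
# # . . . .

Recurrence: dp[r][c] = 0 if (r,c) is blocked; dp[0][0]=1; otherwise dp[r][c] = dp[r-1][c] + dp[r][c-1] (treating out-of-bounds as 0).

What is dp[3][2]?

3

r\c   0   1   2   3   4   5
  0   1   0   0   0   0   0
  1   1   1   1   1   1   1
  2   1   2   3   0   1   2
  3   0   0   3   3   4   6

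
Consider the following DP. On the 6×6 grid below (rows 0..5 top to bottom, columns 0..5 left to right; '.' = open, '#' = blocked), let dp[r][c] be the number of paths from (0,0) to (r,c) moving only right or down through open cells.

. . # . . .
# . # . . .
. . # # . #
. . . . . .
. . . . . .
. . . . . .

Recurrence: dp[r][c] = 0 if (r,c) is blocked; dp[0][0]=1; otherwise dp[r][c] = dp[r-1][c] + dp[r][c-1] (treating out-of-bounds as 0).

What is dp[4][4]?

r\c   0   1   2   3   4   5
  0   1   1   0   0   0   0
  1   0   1   0   0   0   0
  2   0   1   0   0   0   0
  3   0   1   1   1   1   1
  4   0   1   2   3   4   5
  5   0   1   3   6  10  15

4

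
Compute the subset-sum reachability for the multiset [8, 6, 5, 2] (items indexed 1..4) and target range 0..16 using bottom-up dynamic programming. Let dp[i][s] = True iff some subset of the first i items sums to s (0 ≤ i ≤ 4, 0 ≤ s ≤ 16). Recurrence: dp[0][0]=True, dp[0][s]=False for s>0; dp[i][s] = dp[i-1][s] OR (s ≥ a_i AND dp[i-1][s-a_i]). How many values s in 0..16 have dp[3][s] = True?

i\s   0   1   2   3   4   5   6   7   8   9  10  11  12  13  14  15  16
  0   T   F   F   F   F   F   F   F   F   F   F   F   F   F   F   F   F
  1   T   F   F   F   F   F   F   F   T   F   F   F   F   F   F   F   F
  2   T   F   F   F   F   F   T   F   T   F   F   F   F   F   T   F   F
  3   T   F   F   F   F   T   T   F   T   F   F   T   F   T   T   F   F
  4   T   F   T   F   F   T   T   T   T   F   T   T   F   T   T   T   T

7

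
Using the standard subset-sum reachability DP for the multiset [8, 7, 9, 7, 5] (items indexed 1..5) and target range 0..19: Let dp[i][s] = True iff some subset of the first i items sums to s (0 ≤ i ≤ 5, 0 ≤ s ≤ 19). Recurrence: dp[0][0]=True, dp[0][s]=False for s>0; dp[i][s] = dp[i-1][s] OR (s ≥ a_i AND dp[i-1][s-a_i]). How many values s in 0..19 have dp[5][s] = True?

12

i\s   0   1   2   3   4   5   6   7   8   9  10  11  12  13  14  15  16  17  18  19
  0   T   F   F   F   F   F   F   F   F   F   F   F   F   F   F   F   F   F   F   F
  1   T   F   F   F   F   F   F   F   T   F   F   F   F   F   F   F   F   F   F   F
  2   T   F   F   F   F   F   F   T   T   F   F   F   F   F   F   T   F   F   F   F
  3   T   F   F   F   F   F   F   T   T   T   F   F   F   F   F   T   T   T   F   F
  4   T   F   F   F   F   F   F   T   T   T   F   F   F   F   T   T   T   T   F   F
  5   T   F   F   F   F   T   F   T   T   T   F   F   T   T   T   T   T   T   F   T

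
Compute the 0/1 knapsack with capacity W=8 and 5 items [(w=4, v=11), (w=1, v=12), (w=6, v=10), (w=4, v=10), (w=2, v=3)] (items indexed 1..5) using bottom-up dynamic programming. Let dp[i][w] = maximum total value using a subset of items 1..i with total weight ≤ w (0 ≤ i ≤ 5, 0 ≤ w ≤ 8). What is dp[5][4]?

i\w   0   1   2   3   4   5   6   7   8
  0   0   0   0   0   0   0   0   0   0
  1   0   0   0   0  11  11  11  11  11
  2   0  12  12  12  12  23  23  23  23
  3   0  12  12  12  12  23  23  23  23
  4   0  12  12  12  12  23  23  23  23
  5   0  12  12  15  15  23  23  26  26

15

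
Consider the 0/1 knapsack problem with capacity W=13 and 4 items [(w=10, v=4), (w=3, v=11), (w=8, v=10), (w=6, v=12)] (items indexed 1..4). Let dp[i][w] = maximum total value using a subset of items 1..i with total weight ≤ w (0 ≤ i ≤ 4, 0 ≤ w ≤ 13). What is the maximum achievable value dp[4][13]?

i\w   0   1   2   3   4   5   6   7   8   9  10  11  12  13
  0   0   0   0   0   0   0   0   0   0   0   0   0   0   0
  1   0   0   0   0   0   0   0   0   0   0   4   4   4   4
  2   0   0   0  11  11  11  11  11  11  11  11  11  11  15
  3   0   0   0  11  11  11  11  11  11  11  11  21  21  21
  4   0   0   0  11  11  11  12  12  12  23  23  23  23  23

23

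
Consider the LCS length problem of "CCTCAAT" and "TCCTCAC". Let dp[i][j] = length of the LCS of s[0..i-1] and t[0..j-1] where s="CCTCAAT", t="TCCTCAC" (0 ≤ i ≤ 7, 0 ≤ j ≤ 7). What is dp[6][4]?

   ''  T  C  C  T  C  A  C
''  0  0  0  0  0  0  0  0
 C  0  0  1  1  1  1  1  1
 C  0  0  1  2  2  2  2  2
 T  0  1  1  2  3  3  3  3
 C  0  1  2  2  3  4  4  4
 A  0  1  2  2  3  4  5  5
 A  0  1  2  2  3  4  5  5
 T  0  1  2  2  3  4  5  5

3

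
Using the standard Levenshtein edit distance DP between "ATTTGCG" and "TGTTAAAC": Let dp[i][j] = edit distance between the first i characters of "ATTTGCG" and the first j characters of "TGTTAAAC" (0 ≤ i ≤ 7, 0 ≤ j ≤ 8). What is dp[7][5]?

5

   ''  T  G  T  T  A  A  A  C
''  0  1  2  3  4  5  6  7  8
 A  1  1  2  3  4  4  5  6  7
 T  2  1  2  2  3  4  5  6  7
 T  3  2  2  2  2  3  4  5  6
 T  4  3  3  2  2  3  4  5  6
 G  5  4  3  3  3  3  4  5  6
 C  6  5  4  4  4  4  4  5  5
 G  7  6  5  5  5  5  5  5  6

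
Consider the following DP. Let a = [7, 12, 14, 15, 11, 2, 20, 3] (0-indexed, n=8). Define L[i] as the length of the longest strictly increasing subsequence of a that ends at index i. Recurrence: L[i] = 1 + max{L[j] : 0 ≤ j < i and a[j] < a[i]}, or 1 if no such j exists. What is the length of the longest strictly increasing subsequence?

   i    0    1    2    3    4    5    6    7
a[i]    7   12   14   15   11    2   20    3
L[i]    1    2    3    4    2    1    5    2

5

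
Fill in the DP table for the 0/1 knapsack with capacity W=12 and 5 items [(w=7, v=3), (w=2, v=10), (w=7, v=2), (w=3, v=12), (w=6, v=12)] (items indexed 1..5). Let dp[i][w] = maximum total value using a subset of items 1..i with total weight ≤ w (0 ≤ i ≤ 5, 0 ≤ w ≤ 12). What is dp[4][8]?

i\w   0   1   2   3   4   5   6   7   8   9  10  11  12
  0   0   0   0   0   0   0   0   0   0   0   0   0   0
  1   0   0   0   0   0   0   0   3   3   3   3   3   3
  2   0   0  10  10  10  10  10  10  10  13  13  13  13
  3   0   0  10  10  10  10  10  10  10  13  13  13  13
  4   0   0  10  12  12  22  22  22  22  22  22  22  25
  5   0   0  10  12  12  22  22  22  22  24  24  34  34

22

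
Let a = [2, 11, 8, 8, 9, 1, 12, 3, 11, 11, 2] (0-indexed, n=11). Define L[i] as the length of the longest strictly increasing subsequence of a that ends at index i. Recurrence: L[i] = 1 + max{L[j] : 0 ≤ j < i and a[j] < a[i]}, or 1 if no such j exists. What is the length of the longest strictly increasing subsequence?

4

   i    0    1    2    3    4    5    6    7    8    9   10
a[i]    2   11    8    8    9    1   12    3   11   11    2
L[i]    1    2    2    2    3    1    4    2    4    4    2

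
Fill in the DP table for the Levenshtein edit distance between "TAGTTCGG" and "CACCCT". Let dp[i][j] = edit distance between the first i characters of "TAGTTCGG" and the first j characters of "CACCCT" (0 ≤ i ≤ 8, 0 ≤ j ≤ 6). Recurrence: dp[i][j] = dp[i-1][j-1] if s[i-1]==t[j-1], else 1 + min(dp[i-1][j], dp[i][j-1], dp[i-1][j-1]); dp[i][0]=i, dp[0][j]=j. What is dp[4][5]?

4

   ''  C  A  C  C  C  T
''  0  1  2  3  4  5  6
 T  1  1  2  3  4  5  5
 A  2  2  1  2  3  4  5
 G  3  3  2  2  3  4  5
 T  4  4  3  3  3  4  4
 T  5  5  4  4  4  4  4
 C  6  5  5  4  4  4  5
 G  7  6  6  5  5  5  5
 G  8  7  7  6  6  6  6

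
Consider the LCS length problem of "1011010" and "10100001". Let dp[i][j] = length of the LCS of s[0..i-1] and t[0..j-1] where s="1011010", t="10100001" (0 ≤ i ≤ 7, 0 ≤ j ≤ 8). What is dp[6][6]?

4

   ''  1  0  1  0  0  0  0  1
''  0  0  0  0  0  0  0  0  0
 1  0  1  1  1  1  1  1  1  1
 0  0  1  2  2  2  2  2  2  2
 1  0  1  2  3  3  3  3  3  3
 1  0  1  2  3  3  3  3  3  4
 0  0  1  2  3  4  4  4  4  4
 1  0  1  2  3  4  4  4  4  5
 0  0  1  2  3  4  5  5  5  5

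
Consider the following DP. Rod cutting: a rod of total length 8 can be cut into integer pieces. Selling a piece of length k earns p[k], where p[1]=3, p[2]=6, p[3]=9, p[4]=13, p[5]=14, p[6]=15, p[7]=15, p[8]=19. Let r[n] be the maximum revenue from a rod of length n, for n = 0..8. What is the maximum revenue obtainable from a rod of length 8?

26

   n    0    1    2    3    4    5    6    7    8
r[n]    0    3    6    9   13   16   19   22   26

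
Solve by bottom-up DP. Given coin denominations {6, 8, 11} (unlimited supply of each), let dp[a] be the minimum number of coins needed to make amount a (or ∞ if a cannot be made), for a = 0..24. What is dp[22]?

 a  0  1  2  3  4  5  6  7  8  9 10 11 12 13 14 15 16 17 18 19 20 21 22 23 24
dp  0  -  -  -  -  -  1  -  1  -  -  1  2  -  2  -  2  2  3  2  3  -  2  3  3
(- denotes ∞ / unreachable)

2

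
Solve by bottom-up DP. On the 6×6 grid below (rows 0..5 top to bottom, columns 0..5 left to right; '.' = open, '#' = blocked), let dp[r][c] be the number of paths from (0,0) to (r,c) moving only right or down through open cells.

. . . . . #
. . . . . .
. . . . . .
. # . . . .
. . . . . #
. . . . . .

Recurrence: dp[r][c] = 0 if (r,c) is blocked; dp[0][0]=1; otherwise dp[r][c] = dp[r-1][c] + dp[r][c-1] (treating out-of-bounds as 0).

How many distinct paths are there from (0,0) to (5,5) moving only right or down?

r\c   0   1   2   3   4   5
  0   1   1   1   1   1   0
  1   1   2   3   4   5   5
  2   1   3   6  10  15  20
  3   1   0   6  16  31  51
  4   1   1   7  23  54   0
  5   1   2   9  32  86  86

86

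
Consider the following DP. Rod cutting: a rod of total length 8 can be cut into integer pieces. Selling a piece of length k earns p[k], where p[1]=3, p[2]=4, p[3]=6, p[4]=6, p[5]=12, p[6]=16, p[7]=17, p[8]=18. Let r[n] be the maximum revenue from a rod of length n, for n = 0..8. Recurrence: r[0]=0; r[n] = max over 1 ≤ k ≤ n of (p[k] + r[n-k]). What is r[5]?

15

   n    0    1    2    3    4    5    6    7    8
r[n]    0    3    6    9   12   15   18   21   24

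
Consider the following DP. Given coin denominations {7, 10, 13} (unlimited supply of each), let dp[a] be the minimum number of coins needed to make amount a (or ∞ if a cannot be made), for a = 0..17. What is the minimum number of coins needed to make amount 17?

 a  0  1  2  3  4  5  6  7  8  9 10 11 12 13 14 15 16 17
dp  0  -  -  -  -  -  -  1  -  -  1  -  -  1  2  -  -  2
(- denotes ∞ / unreachable)

2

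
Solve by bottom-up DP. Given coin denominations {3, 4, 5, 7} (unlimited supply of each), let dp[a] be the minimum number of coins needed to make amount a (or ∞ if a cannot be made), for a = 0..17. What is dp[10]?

2

 a  0  1  2  3  4  5  6  7  8  9 10 11 12 13 14 15 16 17
dp  0  -  -  1  1  1  2  1  2  2  2  2  2  3  2  3  3  3
(- denotes ∞ / unreachable)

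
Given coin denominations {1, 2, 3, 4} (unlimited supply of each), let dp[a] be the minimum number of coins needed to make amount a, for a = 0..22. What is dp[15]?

 a  0  1  2  3  4  5  6  7  8  9 10 11 12 13 14 15 16 17 18 19 20 21 22
dp  0  1  1  1  1  2  2  2  2  3  3  3  3  4  4  4  4  5  5  5  5  6  6

4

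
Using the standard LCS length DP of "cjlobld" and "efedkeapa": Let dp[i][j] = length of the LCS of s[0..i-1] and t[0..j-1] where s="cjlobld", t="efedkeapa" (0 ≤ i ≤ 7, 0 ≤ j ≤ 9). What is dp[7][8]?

1

   ''  e  f  e  d  k  e  a  p  a
''  0  0  0  0  0  0  0  0  0  0
 c  0  0  0  0  0  0  0  0  0  0
 j  0  0  0  0  0  0  0  0  0  0
 l  0  0  0  0  0  0  0  0  0  0
 o  0  0  0  0  0  0  0  0  0  0
 b  0  0  0  0  0  0  0  0  0  0
 l  0  0  0  0  0  0  0  0  0  0
 d  0  0  0  0  1  1  1  1  1  1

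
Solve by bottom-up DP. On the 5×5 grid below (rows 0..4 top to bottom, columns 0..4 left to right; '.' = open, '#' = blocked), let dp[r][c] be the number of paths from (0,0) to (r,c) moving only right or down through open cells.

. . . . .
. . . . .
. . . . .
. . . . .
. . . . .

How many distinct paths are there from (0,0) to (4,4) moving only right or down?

70

r\c   0   1   2   3   4
  0   1   1   1   1   1
  1   1   2   3   4   5
  2   1   3   6  10  15
  3   1   4  10  20  35
  4   1   5  15  35  70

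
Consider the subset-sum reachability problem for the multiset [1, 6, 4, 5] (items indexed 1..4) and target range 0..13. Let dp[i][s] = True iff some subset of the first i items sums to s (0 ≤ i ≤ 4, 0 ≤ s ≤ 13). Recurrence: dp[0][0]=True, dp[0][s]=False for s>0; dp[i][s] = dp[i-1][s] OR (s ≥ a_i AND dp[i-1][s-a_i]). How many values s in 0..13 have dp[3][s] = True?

i\s   0   1   2   3   4   5   6   7   8   9  10  11  12  13
  0   T   F   F   F   F   F   F   F   F   F   F   F   F   F
  1   T   T   F   F   F   F   F   F   F   F   F   F   F   F
  2   T   T   F   F   F   F   T   T   F   F   F   F   F   F
  3   T   T   F   F   T   T   T   T   F   F   T   T   F   F
  4   T   T   F   F   T   T   T   T   F   T   T   T   T   F

8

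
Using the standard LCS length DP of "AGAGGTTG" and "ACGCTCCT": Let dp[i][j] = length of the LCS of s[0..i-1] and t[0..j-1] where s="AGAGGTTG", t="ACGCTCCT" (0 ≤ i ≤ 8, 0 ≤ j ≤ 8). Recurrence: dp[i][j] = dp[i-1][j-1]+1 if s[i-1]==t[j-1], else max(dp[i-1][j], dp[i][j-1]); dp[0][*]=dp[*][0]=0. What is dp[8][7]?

   ''  A  C  G  C  T  C  C  T
''  0  0  0  0  0  0  0  0  0
 A  0  1  1  1  1  1  1  1  1
 G  0  1  1  2  2  2  2  2  2
 A  0  1  1  2  2  2  2  2  2
 G  0  1  1  2  2  2  2  2  2
 G  0  1  1  2  2  2  2  2  2
 T  0  1  1  2  2  3  3  3  3
 T  0  1  1  2  2  3  3  3  4
 G  0  1  1  2  2  3  3  3  4

3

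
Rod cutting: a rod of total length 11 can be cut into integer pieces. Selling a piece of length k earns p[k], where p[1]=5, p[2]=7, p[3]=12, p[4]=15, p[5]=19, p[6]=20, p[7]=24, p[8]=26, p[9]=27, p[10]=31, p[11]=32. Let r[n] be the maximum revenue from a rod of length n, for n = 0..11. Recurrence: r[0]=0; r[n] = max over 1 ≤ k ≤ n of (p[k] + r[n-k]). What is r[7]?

35

   n    0    1    2    3    4    5    6    7    8    9   10   11
r[n]    0    5   10   15   20   25   30   35   40   45   50   55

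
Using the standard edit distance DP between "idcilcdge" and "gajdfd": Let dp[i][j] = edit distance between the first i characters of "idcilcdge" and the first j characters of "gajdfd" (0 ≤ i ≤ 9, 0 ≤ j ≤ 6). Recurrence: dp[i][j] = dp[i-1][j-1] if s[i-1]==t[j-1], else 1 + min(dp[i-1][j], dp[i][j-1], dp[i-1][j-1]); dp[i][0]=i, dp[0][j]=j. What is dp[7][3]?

7

   ''  g  a  j  d  f  d
''  0  1  2  3  4  5  6
 i  1  1  2  3  4  5  6
 d  2  2  2  3  3  4  5
 c  3  3  3  3  4  4  5
 i  4  4  4  4  4  5  5
 l  5  5  5  5  5  5  6
 c  6  6  6  6  6  6  6
 d  7  7  7  7  6  7  6
 g  8  7  8  8  7  7  7
 e  9  8  8  9  8  8  8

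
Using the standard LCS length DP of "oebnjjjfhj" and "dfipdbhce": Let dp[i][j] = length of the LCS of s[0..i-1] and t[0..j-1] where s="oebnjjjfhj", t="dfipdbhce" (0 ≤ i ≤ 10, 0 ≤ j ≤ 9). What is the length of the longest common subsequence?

   ''  d  f  i  p  d  b  h  c  e
''  0  0  0  0  0  0  0  0  0  0
 o  0  0  0  0  0  0  0  0  0  0
 e  0  0  0  0  0  0  0  0  0  1
 b  0  0  0  0  0  0  1  1  1  1
 n  0  0  0  0  0  0  1  1  1  1
 j  0  0  0  0  0  0  1  1  1  1
 j  0  0  0  0  0  0  1  1  1  1
 j  0  0  0  0  0  0  1  1  1  1
 f  0  0  1  1  1  1  1  1  1  1
 h  0  0  1  1  1  1  1  2  2  2
 j  0  0  1  1  1  1  1  2  2  2

2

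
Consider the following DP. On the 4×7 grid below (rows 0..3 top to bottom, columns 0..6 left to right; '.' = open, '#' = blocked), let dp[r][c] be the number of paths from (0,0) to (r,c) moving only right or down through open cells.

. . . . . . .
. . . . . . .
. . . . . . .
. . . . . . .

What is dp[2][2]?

r\c   0   1   2   3   4   5   6
  0   1   1   1   1   1   1   1
  1   1   2   3   4   5   6   7
  2   1   3   6  10  15  21  28
  3   1   4  10  20  35  56  84

6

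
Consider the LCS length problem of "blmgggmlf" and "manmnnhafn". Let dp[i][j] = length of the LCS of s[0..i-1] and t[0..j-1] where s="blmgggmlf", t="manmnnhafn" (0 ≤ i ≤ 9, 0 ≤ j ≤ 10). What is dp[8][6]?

   ''  m  a  n  m  n  n  h  a  f  n
''  0  0  0  0  0  0  0  0  0  0  0
 b  0  0  0  0  0  0  0  0  0  0  0
 l  0  0  0  0  0  0  0  0  0  0  0
 m  0  1  1  1  1  1  1  1  1  1  1
 g  0  1  1  1  1  1  1  1  1  1  1
 g  0  1  1  1  1  1  1  1  1  1  1
 g  0  1  1  1  1  1  1  1  1  1  1
 m  0  1  1  1  2  2  2  2  2  2  2
 l  0  1  1  1  2  2  2  2  2  2  2
 f  0  1  1  1  2  2  2  2  2  3  3

2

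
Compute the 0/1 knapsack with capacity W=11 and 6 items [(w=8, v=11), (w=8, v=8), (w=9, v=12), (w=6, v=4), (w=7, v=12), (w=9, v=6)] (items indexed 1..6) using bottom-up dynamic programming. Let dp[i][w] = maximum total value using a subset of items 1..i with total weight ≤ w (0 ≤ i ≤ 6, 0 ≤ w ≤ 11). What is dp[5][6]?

i\w   0   1   2   3   4   5   6   7   8   9  10  11
  0   0   0   0   0   0   0   0   0   0   0   0   0
  1   0   0   0   0   0   0   0   0  11  11  11  11
  2   0   0   0   0   0   0   0   0  11  11  11  11
  3   0   0   0   0   0   0   0   0  11  12  12  12
  4   0   0   0   0   0   0   4   4  11  12  12  12
  5   0   0   0   0   0   0   4  12  12  12  12  12
  6   0   0   0   0   0   0   4  12  12  12  12  12

4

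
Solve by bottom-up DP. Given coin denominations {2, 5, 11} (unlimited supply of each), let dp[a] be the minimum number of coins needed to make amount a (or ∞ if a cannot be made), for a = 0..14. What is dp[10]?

2

 a  0  1  2  3  4  5  6  7  8  9 10 11 12 13 14
dp  0  -  1  -  2  1  3  2  4  3  2  1  3  2  4
(- denotes ∞ / unreachable)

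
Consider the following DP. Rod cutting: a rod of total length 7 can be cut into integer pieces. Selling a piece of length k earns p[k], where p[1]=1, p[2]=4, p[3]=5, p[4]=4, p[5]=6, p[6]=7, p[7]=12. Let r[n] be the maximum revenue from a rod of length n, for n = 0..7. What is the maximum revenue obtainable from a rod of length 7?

13

   n    0    1    2    3    4    5    6    7
r[n]    0    1    4    5    8    9   12   13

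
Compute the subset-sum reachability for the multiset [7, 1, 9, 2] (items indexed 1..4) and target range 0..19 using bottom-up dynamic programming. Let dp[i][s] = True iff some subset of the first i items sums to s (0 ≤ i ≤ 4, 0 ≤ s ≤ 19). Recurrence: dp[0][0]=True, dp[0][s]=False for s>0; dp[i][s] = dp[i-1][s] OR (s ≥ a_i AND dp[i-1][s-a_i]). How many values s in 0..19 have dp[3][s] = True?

i\s   0   1   2   3   4   5   6   7   8   9  10  11  12  13  14  15  16  17  18  19
  0   T   F   F   F   F   F   F   F   F   F   F   F   F   F   F   F   F   F   F   F
  1   T   F   F   F   F   F   F   T   F   F   F   F   F   F   F   F   F   F   F   F
  2   T   T   F   F   F   F   F   T   T   F   F   F   F   F   F   F   F   F   F   F
  3   T   T   F   F   F   F   F   T   T   T   T   F   F   F   F   F   T   T   F   F
  4   T   T   T   T   F   F   F   T   T   T   T   T   T   F   F   F   T   T   T   T

8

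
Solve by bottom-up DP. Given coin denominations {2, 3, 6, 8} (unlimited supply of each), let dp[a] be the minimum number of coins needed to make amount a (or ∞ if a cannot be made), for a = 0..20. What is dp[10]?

2

 a  0  1  2  3  4  5  6  7  8  9 10 11 12 13 14 15 16 17 18 19 20
dp  0  -  1  1  2  2  1  3  1  2  2  2  2  3  2  3  2  3  3  3  3
(- denotes ∞ / unreachable)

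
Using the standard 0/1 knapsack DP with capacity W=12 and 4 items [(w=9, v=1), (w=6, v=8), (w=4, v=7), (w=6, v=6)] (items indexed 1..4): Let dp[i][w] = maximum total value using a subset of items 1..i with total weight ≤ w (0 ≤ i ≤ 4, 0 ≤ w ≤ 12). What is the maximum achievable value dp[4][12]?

i\w   0   1   2   3   4   5   6   7   8   9  10  11  12
  0   0   0   0   0   0   0   0   0   0   0   0   0   0
  1   0   0   0   0   0   0   0   0   0   1   1   1   1
  2   0   0   0   0   0   0   8   8   8   8   8   8   8
  3   0   0   0   0   7   7   8   8   8   8  15  15  15
  4   0   0   0   0   7   7   8   8   8   8  15  15  15

15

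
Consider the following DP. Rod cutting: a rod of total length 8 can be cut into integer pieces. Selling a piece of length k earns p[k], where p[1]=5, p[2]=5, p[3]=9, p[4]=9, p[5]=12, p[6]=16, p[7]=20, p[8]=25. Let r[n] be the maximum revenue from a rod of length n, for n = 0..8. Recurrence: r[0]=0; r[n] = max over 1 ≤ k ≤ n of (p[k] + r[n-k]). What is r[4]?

20

   n    0    1    2    3    4    5    6    7    8
r[n]    0    5   10   15   20   25   30   35   40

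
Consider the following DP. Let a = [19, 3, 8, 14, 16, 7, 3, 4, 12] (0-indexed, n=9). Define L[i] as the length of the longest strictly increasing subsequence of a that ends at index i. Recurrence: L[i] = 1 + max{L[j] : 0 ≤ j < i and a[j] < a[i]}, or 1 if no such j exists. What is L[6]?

1

   i    0    1    2    3    4    5    6    7    8
a[i]   19    3    8   14   16    7    3    4   12
L[i]    1    1    2    3    4    2    1    2    3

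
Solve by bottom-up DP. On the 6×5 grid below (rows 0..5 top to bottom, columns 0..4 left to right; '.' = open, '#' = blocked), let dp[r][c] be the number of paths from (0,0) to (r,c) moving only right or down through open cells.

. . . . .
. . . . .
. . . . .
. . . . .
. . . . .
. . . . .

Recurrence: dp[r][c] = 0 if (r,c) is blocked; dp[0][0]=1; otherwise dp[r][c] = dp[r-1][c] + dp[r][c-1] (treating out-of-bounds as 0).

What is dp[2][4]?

15

r\c   0   1   2   3   4
  0   1   1   1   1   1
  1   1   2   3   4   5
  2   1   3   6  10  15
  3   1   4  10  20  35
  4   1   5  15  35  70
  5   1   6  21  56 126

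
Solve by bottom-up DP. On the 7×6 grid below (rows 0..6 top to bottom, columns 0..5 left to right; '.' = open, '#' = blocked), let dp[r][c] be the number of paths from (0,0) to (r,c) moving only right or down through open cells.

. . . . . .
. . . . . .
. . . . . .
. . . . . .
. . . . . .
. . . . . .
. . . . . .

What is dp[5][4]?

r\c   0   1   2   3   4   5
  0   1   1   1   1   1   1
  1   1   2   3   4   5   6
  2   1   3   6  10  15  21
  3   1   4  10  20  35  56
  4   1   5  15  35  70 126
  5   1   6  21  56 126 252
  6   1   7  28  84 210 462

126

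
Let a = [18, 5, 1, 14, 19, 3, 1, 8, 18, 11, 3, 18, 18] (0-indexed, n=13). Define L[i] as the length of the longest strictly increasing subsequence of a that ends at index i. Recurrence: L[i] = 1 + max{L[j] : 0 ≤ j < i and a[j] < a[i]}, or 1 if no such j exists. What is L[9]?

   i    0    1    2    3    4    5    6    7    8    9   10   11   12
a[i]   18    5    1   14   19    3    1    8   18   11    3   18   18
L[i]    1    1    1    2    3    2    1    3    4    4    2    5    5

4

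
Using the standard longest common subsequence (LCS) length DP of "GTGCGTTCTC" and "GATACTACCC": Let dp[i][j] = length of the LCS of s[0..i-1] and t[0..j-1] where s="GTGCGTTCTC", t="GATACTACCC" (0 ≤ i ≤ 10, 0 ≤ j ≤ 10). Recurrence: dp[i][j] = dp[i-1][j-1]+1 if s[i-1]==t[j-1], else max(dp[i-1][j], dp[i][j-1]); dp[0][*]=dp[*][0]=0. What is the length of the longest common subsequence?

   ''  G  A  T  A  C  T  A  C  C  C
''  0  0  0  0  0  0  0  0  0  0  0
 G  0  1  1  1  1  1  1  1  1  1  1
 T  0  1  1  2  2  2  2  2  2  2  2
 G  0  1  1  2  2  2  2  2  2  2  2
 C  0  1  1  2  2  3  3  3  3  3  3
 G  0  1  1  2  2  3  3  3  3  3  3
 T  0  1  1  2  2  3  4  4  4  4  4
 T  0  1  1  2  2  3  4  4  4  4  4
 C  0  1  1  2  2  3  4  4  5  5  5
 T  0  1  1  2  2  3  4  4  5  5  5
 C  0  1  1  2  2  3  4  4  5  6  6

6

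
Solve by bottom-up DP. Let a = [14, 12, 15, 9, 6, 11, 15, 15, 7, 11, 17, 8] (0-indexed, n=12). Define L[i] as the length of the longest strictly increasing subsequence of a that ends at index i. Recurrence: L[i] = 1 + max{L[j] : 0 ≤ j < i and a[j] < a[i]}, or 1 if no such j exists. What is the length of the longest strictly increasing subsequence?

   i    0    1    2    3    4    5    6    7    8    9   10   11
a[i]   14   12   15    9    6   11   15   15    7   11   17    8
L[i]    1    1    2    1    1    2    3    3    2    3    4    3

4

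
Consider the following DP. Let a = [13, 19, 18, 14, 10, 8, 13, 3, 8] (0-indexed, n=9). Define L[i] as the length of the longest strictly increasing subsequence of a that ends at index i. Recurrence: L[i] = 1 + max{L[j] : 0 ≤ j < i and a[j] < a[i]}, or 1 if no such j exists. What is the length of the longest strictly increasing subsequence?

2

   i    0    1    2    3    4    5    6    7    8
a[i]   13   19   18   14   10    8   13    3    8
L[i]    1    2    2    2    1    1    2    1    2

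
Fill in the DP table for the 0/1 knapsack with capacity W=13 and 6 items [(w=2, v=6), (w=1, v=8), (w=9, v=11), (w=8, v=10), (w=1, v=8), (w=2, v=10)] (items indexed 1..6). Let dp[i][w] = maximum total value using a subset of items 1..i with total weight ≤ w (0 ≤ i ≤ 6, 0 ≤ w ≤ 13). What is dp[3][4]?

14

i\w   0   1   2   3   4   5   6   7   8   9  10  11  12  13
  0   0   0   0   0   0   0   0   0   0   0   0   0   0   0
  1   0   0   6   6   6   6   6   6   6   6   6   6   6   6
  2   0   8   8  14  14  14  14  14  14  14  14  14  14  14
  3   0   8   8  14  14  14  14  14  14  14  19  19  25  25
  4   0   8   8  14  14  14  14  14  14  18  19  24  25  25
  5   0   8  16  16  22  22  22  22  22  22  26  27  32  33
  6   0   8  16  18  26  26  32  32  32  32  32  32  36  37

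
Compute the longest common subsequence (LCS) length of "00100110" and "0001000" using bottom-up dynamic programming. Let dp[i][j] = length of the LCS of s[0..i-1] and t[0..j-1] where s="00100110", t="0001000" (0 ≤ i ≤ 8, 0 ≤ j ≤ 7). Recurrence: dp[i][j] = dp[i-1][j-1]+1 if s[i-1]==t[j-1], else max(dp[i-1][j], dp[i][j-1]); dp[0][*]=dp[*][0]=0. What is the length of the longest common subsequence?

   ''  0  0  0  1  0  0  0
''  0  0  0  0  0  0  0  0
 0  0  1  1  1  1  1  1  1
 0  0  1  2  2  2  2  2  2
 1  0  1  2  2  3  3  3  3
 0  0  1  2  3  3  4  4  4
 0  0  1  2  3  3  4  5  5
 1  0  1  2  3  4  4  5  5
 1  0  1  2  3  4  4  5  5
 0  0  1  2  3  4  5  5  6

6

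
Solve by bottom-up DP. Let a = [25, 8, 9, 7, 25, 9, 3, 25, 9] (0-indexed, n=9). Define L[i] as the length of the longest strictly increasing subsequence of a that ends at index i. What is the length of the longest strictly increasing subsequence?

3

   i    0    1    2    3    4    5    6    7    8
a[i]   25    8    9    7   25    9    3   25    9
L[i]    1    1    2    1    3    2    1    3    2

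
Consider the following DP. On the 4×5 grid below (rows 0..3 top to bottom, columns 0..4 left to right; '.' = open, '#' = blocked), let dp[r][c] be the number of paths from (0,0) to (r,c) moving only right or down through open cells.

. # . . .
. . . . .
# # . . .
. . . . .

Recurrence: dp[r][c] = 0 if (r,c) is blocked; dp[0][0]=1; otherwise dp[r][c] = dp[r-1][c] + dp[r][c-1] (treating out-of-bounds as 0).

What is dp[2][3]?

r\c   0   1   2   3   4
  0   1   0   0   0   0
  1   1   1   1   1   1
  2   0   0   1   2   3
  3   0   0   1   3   6

2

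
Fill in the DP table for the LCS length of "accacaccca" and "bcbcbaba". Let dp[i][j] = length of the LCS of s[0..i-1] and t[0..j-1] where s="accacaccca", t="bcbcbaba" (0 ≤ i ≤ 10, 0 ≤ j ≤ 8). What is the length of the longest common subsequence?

4

   ''  b  c  b  c  b  a  b  a
''  0  0  0  0  0  0  0  0  0
 a  0  0  0  0  0  0  1  1  1
 c  0  0  1  1  1  1  1  1  1
 c  0  0  1  1  2  2  2  2  2
 a  0  0  1  1  2  2  3  3  3
 c  0  0  1  1  2  2  3  3  3
 a  0  0  1  1  2  2  3  3  4
 c  0  0  1  1  2  2  3  3  4
 c  0  0  1  1  2  2  3  3  4
 c  0  0  1  1  2  2  3  3  4
 a  0  0  1  1  2  2  3  3  4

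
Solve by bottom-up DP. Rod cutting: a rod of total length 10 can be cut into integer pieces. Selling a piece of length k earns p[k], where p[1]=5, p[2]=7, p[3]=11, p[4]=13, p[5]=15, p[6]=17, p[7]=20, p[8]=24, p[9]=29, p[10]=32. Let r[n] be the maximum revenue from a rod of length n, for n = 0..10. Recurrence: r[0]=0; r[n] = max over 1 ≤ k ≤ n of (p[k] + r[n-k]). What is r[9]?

45

   n    0    1    2    3    4    5    6    7    8    9   10
r[n]    0    5   10   15   20   25   30   35   40   45   50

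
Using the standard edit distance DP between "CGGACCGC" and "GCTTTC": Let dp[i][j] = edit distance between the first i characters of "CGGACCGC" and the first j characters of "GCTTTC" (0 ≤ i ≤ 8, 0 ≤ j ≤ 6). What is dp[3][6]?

   ''  G  C  T  T  T  C
''  0  1  2  3  4  5  6
 C  1  1  1  2  3  4  5
 G  2  1  2  2  3  4  5
 G  3  2  2  3  3  4  5
 A  4  3  3  3  4  4  5
 C  5  4  3  4  4  5  4
 C  6  5  4  4  5  5  5
 G  7  6  5  5  5  6  6
 C  8  7  6  6  6  6  6

5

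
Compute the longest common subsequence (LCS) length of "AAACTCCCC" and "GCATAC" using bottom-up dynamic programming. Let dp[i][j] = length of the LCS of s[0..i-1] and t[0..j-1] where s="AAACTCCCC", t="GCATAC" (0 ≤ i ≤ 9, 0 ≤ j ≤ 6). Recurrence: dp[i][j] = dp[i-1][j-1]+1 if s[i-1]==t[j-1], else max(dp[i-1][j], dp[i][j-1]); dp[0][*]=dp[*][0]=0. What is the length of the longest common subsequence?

   ''  G  C  A  T  A  C
''  0  0  0  0  0  0  0
 A  0  0  0  1  1  1  1
 A  0  0  0  1  1  2  2
 A  0  0  0  1  1  2  2
 C  0  0  1  1  1  2  3
 T  0  0  1  1  2  2  3
 C  0  0  1  1  2  2  3
 C  0  0  1  1  2  2  3
 C  0  0  1  1  2  2  3
 C  0  0  1  1  2  2  3

3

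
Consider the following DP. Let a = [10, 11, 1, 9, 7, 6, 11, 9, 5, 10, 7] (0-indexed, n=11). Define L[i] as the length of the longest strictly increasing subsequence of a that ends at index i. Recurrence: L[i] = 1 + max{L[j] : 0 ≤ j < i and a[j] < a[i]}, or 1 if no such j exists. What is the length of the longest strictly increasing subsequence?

4

   i    0    1    2    3    4    5    6    7    8    9   10
a[i]   10   11    1    9    7    6   11    9    5   10    7
L[i]    1    2    1    2    2    2    3    3    2    4    3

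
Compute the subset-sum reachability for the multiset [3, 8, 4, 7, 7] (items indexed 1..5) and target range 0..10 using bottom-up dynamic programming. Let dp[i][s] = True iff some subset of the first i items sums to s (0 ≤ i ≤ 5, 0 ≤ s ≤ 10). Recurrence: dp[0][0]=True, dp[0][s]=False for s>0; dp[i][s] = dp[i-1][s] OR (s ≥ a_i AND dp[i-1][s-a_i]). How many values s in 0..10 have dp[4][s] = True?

6

i\s   0   1   2   3   4   5   6   7   8   9  10
  0   T   F   F   F   F   F   F   F   F   F   F
  1   T   F   F   T   F   F   F   F   F   F   F
  2   T   F   F   T   F   F   F   F   T   F   F
  3   T   F   F   T   T   F   F   T   T   F   F
  4   T   F   F   T   T   F   F   T   T   F   T
  5   T   F   F   T   T   F   F   T   T   F   T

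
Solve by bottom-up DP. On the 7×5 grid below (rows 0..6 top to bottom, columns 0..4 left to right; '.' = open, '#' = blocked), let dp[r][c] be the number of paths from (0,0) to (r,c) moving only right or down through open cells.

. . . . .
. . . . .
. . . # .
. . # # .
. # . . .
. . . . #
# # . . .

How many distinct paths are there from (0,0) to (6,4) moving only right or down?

r\c   0   1   2   3   4
  0   1   1   1   1   1
  1   1   2   3   4   5
  2   1   3   6   0   5
  3   1   4   0   0   5
  4   1   0   0   0   5
  5   1   1   1   1   0
  6   0   0   1   2   2

2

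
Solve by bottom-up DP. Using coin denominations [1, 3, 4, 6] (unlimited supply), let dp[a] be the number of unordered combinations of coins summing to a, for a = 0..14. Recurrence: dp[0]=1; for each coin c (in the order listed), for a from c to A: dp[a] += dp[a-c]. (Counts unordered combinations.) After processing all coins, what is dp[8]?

7

after  coin     0     1     2     3     4     5     6     7     8     9    10    11    12    13    14
          1     1     1     1     1     1     1     1     1     1     1     1     1     1     1     1
          3     1     1     1     2     2     2     3     3     3     4     4     4     5     5     5
          4     1     1     1     2     3     3     4     5     6     7     8     9    11    12    13
          6     1     1     1     2     3     3     5     6     7     9    11    12    16    18    20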